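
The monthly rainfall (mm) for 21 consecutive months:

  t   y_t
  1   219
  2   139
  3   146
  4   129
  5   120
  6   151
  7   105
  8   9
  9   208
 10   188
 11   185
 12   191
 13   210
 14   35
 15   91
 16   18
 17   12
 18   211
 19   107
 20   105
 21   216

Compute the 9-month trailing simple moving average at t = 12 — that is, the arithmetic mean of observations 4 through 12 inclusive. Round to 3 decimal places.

142.889

Sum of periods 4–12: 129 + 120 + 151 + 105 + 9 + 208 + 188 + 185 + 191 = 1286
Divide by 9: 1286 / 9 = 142.889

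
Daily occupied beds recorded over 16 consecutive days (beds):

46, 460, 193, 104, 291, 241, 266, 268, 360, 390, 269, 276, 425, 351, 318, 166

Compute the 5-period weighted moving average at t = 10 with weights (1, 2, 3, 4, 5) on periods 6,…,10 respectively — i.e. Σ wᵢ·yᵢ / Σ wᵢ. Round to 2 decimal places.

331.13

Weighted sum: 1·241 + 2·266 + 3·268 + 4·360 + 5·390 = 241 + 532 + 804 + 1440 + 1950 = 4967
Weight total: 1 + 2 + 3 + 4 + 5 = 15
WMA = 4967 / 15 = 331.13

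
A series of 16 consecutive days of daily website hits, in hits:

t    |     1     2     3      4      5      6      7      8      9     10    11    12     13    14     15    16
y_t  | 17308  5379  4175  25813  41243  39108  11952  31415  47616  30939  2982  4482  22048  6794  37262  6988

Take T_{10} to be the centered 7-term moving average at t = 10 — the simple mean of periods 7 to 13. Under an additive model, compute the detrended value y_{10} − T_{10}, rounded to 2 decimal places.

9305.57

Trend T_10 = (11952 + 31415 + 47616 + 30939 + 2982 + 4482 + 22048) / 7 = 151434/7 = 21633.4286
Detrended value: 30939 − 21633.4286 = 9305.57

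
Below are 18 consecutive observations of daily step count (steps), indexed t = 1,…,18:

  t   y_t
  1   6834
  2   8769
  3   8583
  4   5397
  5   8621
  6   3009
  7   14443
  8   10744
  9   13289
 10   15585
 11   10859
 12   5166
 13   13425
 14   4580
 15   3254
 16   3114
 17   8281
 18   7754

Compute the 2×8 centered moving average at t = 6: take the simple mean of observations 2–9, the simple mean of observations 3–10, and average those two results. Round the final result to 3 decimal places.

Sum over 2–9: 8769 + 8583 + 5397 + 8621 + 3009 + 14443 + 10744 + 13289 = 72855
Sum over 3–10: 8583 + 5397 + 8621 + 3009 + 14443 + 10744 + 13289 + 15585 = 79671
CMA at t=6 = (72855 + 79671) / (2·8) = 152526 / 16 = 9532.875

9532.875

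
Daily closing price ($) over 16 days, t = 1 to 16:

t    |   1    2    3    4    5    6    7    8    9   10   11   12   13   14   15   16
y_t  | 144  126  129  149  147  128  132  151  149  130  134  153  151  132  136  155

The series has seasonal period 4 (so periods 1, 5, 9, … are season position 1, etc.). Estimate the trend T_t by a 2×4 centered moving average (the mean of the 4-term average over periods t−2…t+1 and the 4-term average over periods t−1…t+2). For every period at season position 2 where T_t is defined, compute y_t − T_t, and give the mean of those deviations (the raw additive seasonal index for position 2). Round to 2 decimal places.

-11.25

Season position 2 occurs at t = 6, 10, 14 (where T_t is defined).
t=6: T_6 = 139.2500; y_6 − T_6 = 128 − 139.2500 = -11.2500
t=10: T_10 = 141.2500; y_10 − T_10 = 130 − 141.2500 = -11.2500
t=14: T_14 = 143.2500; y_14 − T_14 = 132 − 143.2500 = -11.2500
Mean deviation: (-11.2500 + -11.2500 + -11.2500) / 3 = -11.25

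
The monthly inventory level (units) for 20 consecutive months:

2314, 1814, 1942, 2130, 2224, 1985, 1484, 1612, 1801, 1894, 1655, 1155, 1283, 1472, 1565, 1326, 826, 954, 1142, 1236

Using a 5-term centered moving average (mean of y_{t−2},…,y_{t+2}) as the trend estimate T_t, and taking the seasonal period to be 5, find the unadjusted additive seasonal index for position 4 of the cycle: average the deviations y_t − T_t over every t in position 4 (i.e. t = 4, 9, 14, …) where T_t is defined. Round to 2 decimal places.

111.53

Season position 4 occurs at t = 4, 9, 14 (where T_t is defined).
t=4: T_4 = 2019.0000; y_4 − T_4 = 2130 − 2019.0000 = 111.0000
t=9: T_9 = 1689.2000; y_9 − T_9 = 1801 − 1689.2000 = 111.8000
t=14: T_14 = 1360.2000; y_14 − T_14 = 1472 − 1360.2000 = 111.8000
Mean deviation: (111.0000 + 111.8000 + 111.8000) / 3 = 111.53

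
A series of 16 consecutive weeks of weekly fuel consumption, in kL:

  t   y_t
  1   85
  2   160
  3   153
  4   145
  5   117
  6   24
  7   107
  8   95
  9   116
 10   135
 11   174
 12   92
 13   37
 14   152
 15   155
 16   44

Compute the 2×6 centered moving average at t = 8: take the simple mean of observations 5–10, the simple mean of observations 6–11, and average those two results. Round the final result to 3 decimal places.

103.750

Sum over 5–10: 117 + 24 + 107 + 95 + 116 + 135 = 594
Sum over 6–11: 24 + 107 + 95 + 116 + 135 + 174 = 651
CMA at t=8 = (594 + 651) / (2·6) = 1245 / 12 = 103.750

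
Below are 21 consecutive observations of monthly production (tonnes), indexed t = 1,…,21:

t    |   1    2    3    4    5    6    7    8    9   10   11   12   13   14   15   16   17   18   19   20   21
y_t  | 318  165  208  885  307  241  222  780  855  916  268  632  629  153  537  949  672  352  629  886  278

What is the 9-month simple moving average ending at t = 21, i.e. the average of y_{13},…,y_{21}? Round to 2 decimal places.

Sum of periods 13–21: 629 + 153 + 537 + 949 + 672 + 352 + 629 + 886 + 278 = 5085
Divide by 9: 5085 / 9 = 565.00

565.00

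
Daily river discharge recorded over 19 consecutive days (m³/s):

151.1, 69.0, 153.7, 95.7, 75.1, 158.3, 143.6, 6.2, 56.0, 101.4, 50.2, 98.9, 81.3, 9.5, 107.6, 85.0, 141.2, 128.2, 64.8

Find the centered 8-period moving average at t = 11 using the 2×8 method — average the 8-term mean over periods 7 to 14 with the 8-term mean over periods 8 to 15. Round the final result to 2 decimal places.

66.14

Sum over 7–14: 143.6 + 6.2 + 56.0 + 101.4 + 50.2 + 98.9 + 81.3 + 9.5 = 547.1
Sum over 8–15: 6.2 + 56.0 + 101.4 + 50.2 + 98.9 + 81.3 + 9.5 + 107.6 = 511.1
CMA at t=11 = (547.1 + 511.1) / (2·8) = 1058.2 / 16 = 66.14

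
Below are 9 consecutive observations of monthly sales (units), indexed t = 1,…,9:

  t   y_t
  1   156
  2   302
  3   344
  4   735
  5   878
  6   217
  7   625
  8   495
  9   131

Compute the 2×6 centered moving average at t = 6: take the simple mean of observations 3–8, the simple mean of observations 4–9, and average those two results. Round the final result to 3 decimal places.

Sum over 3–8: 344 + 735 + 878 + 217 + 625 + 495 = 3294
Sum over 4–9: 735 + 878 + 217 + 625 + 495 + 131 = 3081
CMA at t=6 = (3294 + 3081) / (2·6) = 6375 / 12 = 531.250

531.250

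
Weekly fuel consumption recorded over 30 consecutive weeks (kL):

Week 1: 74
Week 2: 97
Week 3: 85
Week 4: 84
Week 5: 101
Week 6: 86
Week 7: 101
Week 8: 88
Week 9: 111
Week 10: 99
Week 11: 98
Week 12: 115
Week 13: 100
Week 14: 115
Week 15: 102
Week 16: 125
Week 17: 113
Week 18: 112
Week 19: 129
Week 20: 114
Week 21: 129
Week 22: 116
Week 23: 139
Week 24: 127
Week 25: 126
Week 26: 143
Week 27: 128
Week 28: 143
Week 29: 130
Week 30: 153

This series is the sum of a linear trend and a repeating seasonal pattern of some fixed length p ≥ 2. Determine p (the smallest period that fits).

7

First differences y_{t+1} − y_t: 23, -12, -1, 17, -15, 15, -13, 23, -12, -1, 17, -15, 15, -13, 23, -12, …
The difference pattern repeats every 7 terms and not for any smaller step, so p = 7.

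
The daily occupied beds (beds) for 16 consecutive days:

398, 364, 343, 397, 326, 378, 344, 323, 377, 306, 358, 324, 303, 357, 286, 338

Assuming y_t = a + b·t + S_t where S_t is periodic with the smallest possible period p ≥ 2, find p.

5

First differences y_{t+1} − y_t: -34, -21, 54, -71, 52, -34, -21, 54, -71, 52, -34, -21, …
The difference pattern repeats every 5 terms and not for any smaller step, so p = 5.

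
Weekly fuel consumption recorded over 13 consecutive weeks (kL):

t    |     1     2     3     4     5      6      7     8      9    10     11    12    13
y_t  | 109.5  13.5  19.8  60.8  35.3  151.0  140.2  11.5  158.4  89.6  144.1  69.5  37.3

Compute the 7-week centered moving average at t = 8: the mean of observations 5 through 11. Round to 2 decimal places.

104.30

Sum of periods 5–11: 35.3 + 151.0 + 140.2 + 11.5 + 158.4 + 89.6 + 144.1 = 730.1
Divide by 7: 730.1 / 7 = 104.30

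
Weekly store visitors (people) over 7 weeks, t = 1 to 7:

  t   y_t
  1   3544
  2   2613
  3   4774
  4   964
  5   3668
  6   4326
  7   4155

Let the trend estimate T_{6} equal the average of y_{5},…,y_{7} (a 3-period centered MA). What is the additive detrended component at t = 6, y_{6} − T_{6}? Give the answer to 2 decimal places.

276.33

Trend T_6 = (3668 + 4326 + 4155) / 3 = 12149/3 = 4049.6667
Detrended value: 4326 − 4049.6667 = 276.33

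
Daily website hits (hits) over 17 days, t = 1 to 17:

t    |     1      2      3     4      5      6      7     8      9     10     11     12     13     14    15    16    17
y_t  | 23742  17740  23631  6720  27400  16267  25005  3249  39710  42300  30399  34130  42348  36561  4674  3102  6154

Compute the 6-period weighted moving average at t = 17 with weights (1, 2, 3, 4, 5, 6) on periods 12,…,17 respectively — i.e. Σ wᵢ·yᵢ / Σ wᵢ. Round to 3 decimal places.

Weighted sum: 1·34130 + 2·42348 + 3·36561 + 4·4674 + 5·3102 + 6·6154 = 34130 + 84696 + 109683 + 18696 + 15510 + 36924 = 299639
Weight total: 1 + 2 + 3 + 4 + 5 + 6 = 21
WMA = 299639 / 21 = 14268.524

14268.524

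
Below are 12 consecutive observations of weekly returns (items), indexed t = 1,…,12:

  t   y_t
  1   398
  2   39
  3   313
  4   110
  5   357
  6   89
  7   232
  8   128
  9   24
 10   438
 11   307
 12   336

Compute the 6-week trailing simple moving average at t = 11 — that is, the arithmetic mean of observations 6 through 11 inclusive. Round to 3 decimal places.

203.000

Sum of periods 6–11: 89 + 232 + 128 + 24 + 438 + 307 = 1218
Divide by 6: 1218 / 6 = 203.000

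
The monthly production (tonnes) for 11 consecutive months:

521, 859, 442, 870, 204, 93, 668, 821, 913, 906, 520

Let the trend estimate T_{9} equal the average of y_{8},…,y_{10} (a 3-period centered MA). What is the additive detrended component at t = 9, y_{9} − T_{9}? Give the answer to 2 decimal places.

Trend T_9 = (821 + 913 + 906) / 3 = 2640/3 = 880.0000
Detrended value: 913 − 880.0000 = 33.00

33.00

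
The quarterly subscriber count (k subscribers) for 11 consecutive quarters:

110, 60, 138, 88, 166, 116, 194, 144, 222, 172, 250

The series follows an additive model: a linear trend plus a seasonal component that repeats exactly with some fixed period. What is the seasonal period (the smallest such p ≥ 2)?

2

First differences y_{t+1} − y_t: -50, 78, -50, 78, -50, 78, …
The difference pattern repeats every 2 terms and not for any smaller step, so p = 2.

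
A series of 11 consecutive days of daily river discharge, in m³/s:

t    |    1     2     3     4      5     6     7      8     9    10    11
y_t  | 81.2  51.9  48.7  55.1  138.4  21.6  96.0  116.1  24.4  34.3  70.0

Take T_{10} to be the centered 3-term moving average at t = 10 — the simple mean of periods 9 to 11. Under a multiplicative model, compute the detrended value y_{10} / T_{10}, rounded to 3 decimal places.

Trend T_10 = (24.4 + 34.3 + 70.0) / 3 = 128.7/3 = 42.90000
Ratio to trend: 34.3 / 42.90000 = 0.800

0.800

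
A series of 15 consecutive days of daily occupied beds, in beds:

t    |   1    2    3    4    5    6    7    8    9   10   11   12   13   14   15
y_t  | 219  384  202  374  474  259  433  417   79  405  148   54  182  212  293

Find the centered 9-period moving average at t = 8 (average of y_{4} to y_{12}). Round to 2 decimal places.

Sum of periods 4–12: 374 + 474 + 259 + 433 + 417 + 79 + 405 + 148 + 54 = 2643
Divide by 9: 2643 / 9 = 293.67

293.67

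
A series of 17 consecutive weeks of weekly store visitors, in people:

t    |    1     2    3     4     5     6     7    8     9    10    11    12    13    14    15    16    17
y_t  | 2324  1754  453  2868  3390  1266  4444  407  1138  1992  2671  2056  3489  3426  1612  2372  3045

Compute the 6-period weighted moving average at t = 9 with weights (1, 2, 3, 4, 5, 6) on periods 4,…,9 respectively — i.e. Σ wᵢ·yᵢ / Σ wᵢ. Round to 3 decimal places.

1908.810

Weighted sum: 1·2868 + 2·3390 + 3·1266 + 4·4444 + 5·407 + 6·1138 = 2868 + 6780 + 3798 + 17776 + 2035 + 6828 = 40085
Weight total: 1 + 2 + 3 + 4 + 5 + 6 = 21
WMA = 40085 / 21 = 1908.810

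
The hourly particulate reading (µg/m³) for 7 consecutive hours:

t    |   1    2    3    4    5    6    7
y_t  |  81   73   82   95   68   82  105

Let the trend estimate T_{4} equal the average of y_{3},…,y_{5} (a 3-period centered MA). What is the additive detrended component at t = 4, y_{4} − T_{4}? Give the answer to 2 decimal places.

Trend T_4 = (82 + 95 + 68) / 3 = 245/3 = 81.6667
Detrended value: 95 − 81.6667 = 13.33

13.33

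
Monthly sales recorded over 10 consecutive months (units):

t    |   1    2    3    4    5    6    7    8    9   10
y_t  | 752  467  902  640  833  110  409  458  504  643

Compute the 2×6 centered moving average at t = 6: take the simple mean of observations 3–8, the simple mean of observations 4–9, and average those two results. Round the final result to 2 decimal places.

Sum over 3–8: 902 + 640 + 833 + 110 + 409 + 458 = 3352
Sum over 4–9: 640 + 833 + 110 + 409 + 458 + 504 = 2954
CMA at t=6 = (3352 + 2954) / (2·6) = 6306 / 12 = 525.50

525.50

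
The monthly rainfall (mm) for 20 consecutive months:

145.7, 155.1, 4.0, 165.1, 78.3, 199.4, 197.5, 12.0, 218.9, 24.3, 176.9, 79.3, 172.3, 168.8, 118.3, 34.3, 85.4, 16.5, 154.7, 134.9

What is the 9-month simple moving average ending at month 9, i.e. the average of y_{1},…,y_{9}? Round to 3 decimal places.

Sum of periods 1–9: 145.7 + 155.1 + 4.0 + 165.1 + 78.3 + 199.4 + 197.5 + 12.0 + 218.9 = 1176.0
Divide by 9: 1176.0 / 9 = 130.667

130.667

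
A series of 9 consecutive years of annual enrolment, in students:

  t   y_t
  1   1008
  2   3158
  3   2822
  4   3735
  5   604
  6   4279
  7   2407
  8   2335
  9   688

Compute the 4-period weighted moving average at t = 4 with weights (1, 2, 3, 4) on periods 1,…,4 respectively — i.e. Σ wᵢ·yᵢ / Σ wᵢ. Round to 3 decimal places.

Weighted sum: 1·1008 + 2·3158 + 3·2822 + 4·3735 = 1008 + 6316 + 8466 + 14940 = 30730
Weight total: 1 + 2 + 3 + 4 = 10
WMA = 30730 / 10 = 3073.000

3073.000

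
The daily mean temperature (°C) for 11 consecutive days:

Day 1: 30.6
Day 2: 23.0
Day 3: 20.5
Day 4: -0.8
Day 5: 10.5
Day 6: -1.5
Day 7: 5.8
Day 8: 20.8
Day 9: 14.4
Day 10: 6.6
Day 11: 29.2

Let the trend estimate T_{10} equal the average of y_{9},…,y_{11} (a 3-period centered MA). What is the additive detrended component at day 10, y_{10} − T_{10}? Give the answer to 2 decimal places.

-10.13

Trend T_10 = (14.4 + 6.6 + 29.2) / 3 = 50.2/3 = 16.7333
Detrended value: 6.6 − 16.7333 = -10.13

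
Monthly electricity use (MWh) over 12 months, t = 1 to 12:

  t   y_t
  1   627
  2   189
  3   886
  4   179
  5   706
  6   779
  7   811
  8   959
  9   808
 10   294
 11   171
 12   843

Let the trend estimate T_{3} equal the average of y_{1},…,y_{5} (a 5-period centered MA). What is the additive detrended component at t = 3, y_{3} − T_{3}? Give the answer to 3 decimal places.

368.600

Trend T_3 = (627 + 189 + 886 + 179 + 706) / 5 = 2587/5 = 517.40000
Detrended value: 886 − 517.40000 = 368.600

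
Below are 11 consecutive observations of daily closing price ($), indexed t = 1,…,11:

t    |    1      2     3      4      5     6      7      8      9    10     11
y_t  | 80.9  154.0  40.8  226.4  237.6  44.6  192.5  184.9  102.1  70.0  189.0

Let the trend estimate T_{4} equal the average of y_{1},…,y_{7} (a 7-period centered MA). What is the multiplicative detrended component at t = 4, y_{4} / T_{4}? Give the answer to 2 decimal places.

Trend T_4 = (80.9 + 154.0 + 40.8 + 226.4 + 237.6 + 44.6 + 192.5) / 7 = 976.8/7 = 139.5429
Ratio to trend: 226.4 / 139.5429 = 1.62

1.62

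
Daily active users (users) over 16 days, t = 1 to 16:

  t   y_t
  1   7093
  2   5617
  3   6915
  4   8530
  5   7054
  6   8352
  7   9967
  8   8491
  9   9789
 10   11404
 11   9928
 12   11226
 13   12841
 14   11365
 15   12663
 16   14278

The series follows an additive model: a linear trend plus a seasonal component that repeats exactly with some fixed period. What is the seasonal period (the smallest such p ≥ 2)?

First differences y_{t+1} − y_t: -1476, 1298, 1615, -1476, 1298, 1615, -1476, 1298, …
The difference pattern repeats every 3 terms and not for any smaller step, so p = 3.

3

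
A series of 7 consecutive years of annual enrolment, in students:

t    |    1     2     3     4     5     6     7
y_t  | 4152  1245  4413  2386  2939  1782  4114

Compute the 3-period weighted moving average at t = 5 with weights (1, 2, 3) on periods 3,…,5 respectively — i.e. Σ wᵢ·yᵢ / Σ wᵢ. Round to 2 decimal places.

3000.33

Weighted sum: 1·4413 + 2·2386 + 3·2939 = 4413 + 4772 + 8817 = 18002
Weight total: 1 + 2 + 3 = 6
WMA = 18002 / 6 = 3000.33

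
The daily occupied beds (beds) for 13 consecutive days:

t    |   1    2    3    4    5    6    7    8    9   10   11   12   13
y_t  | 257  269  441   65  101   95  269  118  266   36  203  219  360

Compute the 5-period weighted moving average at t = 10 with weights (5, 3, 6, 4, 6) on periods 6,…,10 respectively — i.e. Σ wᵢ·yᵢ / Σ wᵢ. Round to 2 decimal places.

136.25

Weighted sum: 5·95 + 3·269 + 6·118 + 4·266 + 6·36 = 475 + 807 + 708 + 1064 + 216 = 3270
Weight total: 5 + 3 + 6 + 4 + 6 = 24
WMA = 3270 / 24 = 136.25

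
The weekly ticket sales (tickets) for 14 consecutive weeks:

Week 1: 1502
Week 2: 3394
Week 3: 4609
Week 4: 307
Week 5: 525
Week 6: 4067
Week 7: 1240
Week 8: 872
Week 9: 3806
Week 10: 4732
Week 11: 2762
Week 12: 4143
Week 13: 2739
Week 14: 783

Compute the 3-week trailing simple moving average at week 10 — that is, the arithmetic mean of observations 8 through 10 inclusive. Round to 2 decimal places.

3136.67

Sum of periods 8–10: 872 + 3806 + 4732 = 9410
Divide by 3: 9410 / 3 = 3136.67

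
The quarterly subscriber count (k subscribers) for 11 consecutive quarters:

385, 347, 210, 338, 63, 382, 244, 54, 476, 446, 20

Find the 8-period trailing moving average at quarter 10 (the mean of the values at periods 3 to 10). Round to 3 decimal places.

276.625

Sum of periods 3–10: 210 + 338 + 63 + 382 + 244 + 54 + 476 + 446 = 2213
Divide by 8: 2213 / 8 = 276.625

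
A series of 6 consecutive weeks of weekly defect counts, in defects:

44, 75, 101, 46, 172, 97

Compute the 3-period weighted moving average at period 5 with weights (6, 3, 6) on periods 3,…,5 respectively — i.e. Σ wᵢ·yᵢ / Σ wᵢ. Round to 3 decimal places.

118.400

Weighted sum: 6·101 + 3·46 + 6·172 = 606 + 138 + 1032 = 1776
Weight total: 6 + 3 + 6 = 15
WMA = 1776 / 15 = 118.400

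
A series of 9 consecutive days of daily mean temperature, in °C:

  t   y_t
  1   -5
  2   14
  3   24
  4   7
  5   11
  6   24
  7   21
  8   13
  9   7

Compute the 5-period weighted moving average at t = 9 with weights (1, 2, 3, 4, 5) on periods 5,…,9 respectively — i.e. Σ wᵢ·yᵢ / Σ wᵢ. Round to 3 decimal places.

13.933

Weighted sum: 1·11 + 2·24 + 3·21 + 4·13 + 5·7 = 11 + 48 + 63 + 52 + 35 = 209
Weight total: 1 + 2 + 3 + 4 + 5 = 15
WMA = 209 / 15 = 13.933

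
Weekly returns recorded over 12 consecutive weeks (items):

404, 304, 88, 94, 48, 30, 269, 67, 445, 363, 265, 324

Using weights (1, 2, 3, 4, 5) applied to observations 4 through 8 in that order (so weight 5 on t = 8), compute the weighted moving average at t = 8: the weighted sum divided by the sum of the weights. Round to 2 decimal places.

Weighted sum: 1·94 + 2·48 + 3·30 + 4·269 + 5·67 = 94 + 96 + 90 + 1076 + 335 = 1691
Weight total: 1 + 2 + 3 + 4 + 5 = 15
WMA = 1691 / 15 = 112.73

112.73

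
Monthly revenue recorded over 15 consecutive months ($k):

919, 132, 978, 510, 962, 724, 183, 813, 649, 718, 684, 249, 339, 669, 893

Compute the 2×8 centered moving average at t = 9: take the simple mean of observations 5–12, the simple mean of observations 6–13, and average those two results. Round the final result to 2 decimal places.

583.81

Sum over 5–12: 962 + 724 + 183 + 813 + 649 + 718 + 684 + 249 = 4982
Sum over 6–13: 724 + 183 + 813 + 649 + 718 + 684 + 249 + 339 = 4359
CMA at t=9 = (4982 + 4359) / (2·8) = 9341 / 16 = 583.81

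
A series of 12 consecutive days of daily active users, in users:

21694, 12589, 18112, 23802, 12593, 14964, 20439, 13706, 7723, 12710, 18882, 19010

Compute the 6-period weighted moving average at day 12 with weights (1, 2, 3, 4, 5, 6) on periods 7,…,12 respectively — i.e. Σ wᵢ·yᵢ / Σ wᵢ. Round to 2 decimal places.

Weighted sum: 1·20439 + 2·13706 + 3·7723 + 4·12710 + 5·18882 + 6·19010 = 20439 + 27412 + 23169 + 50840 + 94410 + 114060 = 330330
Weight total: 1 + 2 + 3 + 4 + 5 + 6 = 21
WMA = 330330 / 21 = 15730.00

15730.00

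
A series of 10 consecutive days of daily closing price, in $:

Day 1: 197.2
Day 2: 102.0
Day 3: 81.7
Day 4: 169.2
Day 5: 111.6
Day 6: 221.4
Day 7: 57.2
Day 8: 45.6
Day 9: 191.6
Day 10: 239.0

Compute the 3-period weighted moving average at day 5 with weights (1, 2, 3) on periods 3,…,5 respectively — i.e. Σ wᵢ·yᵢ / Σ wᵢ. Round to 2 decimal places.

Weighted sum: 1·81.7 + 2·169.2 + 3·111.6 = 81.7 + 338.4 + 334.8 = 754.9
Weight total: 1 + 2 + 3 = 6
WMA = 754.9 / 6 = 125.82

125.82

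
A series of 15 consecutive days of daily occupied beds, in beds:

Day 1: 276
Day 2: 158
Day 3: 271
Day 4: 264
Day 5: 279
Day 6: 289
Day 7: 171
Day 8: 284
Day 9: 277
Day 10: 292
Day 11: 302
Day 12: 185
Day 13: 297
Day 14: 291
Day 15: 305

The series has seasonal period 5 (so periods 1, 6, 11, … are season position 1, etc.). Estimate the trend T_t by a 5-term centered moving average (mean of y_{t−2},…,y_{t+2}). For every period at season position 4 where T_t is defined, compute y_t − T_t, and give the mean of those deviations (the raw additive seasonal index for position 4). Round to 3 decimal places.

11.800

Season position 4 occurs at t = 4, 9 (where T_t is defined).
t=4: T_4 = 252.20000; y_4 − T_4 = 264 − 252.20000 = 11.80000
t=9: T_9 = 265.20000; y_9 − T_9 = 277 − 265.20000 = 11.80000
Mean deviation: (11.80000 + 11.80000) / 2 = 11.800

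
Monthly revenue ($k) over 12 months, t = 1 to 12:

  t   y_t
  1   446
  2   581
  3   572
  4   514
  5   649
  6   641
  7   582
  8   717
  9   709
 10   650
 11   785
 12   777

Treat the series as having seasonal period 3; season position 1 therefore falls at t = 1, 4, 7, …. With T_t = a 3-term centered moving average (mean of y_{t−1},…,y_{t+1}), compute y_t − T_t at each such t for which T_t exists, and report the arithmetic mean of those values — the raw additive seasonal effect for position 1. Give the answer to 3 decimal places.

-64.556

Season position 1 occurs at t = 4, 7, 10 (where T_t is defined).
t=4: T_4 = 578.33333; y_4 − T_4 = 514 − 578.33333 = -64.33333
t=7: T_7 = 646.66667; y_7 − T_7 = 582 − 646.66667 = -64.66667
t=10: T_10 = 714.66667; y_10 − T_10 = 650 − 714.66667 = -64.66667
Mean deviation: (-64.33333 + -64.66667 + -64.66667) / 3 = -64.556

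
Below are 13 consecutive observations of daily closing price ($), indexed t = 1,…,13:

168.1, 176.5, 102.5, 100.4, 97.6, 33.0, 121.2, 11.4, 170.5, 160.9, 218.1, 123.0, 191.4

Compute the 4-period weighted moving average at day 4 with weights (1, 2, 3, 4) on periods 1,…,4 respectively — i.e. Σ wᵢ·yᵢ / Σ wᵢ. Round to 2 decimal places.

123.02

Weighted sum: 1·168.1 + 2·176.5 + 3·102.5 + 4·100.4 = 168.1 + 353.0 + 307.5 + 401.6 = 1230.2
Weight total: 1 + 2 + 3 + 4 = 10
WMA = 1230.2 / 10 = 123.02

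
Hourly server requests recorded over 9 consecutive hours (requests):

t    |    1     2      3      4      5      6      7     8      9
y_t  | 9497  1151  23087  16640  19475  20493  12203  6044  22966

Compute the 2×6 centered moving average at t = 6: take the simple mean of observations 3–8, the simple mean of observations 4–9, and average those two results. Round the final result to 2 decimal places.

Sum over 3–8: 23087 + 16640 + 19475 + 20493 + 12203 + 6044 = 97942
Sum over 4–9: 16640 + 19475 + 20493 + 12203 + 6044 + 22966 = 97821
CMA at t=6 = (97942 + 97821) / (2·6) = 195763 / 12 = 16313.58

16313.58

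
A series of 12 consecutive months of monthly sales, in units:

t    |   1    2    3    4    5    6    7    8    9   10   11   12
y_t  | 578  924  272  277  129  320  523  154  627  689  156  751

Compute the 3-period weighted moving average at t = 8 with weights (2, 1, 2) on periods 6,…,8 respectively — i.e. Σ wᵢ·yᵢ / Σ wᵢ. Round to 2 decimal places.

Weighted sum: 2·320 + 1·523 + 2·154 = 640 + 523 + 308 = 1471
Weight total: 2 + 1 + 2 = 5
WMA = 1471 / 5 = 294.20

294.20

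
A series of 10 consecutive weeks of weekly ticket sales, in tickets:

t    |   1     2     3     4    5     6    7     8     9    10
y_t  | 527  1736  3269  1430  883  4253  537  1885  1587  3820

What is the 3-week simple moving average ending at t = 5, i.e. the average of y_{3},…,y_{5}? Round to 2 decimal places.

1860.67

Sum of periods 3–5: 3269 + 1430 + 883 = 5582
Divide by 3: 5582 / 3 = 1860.67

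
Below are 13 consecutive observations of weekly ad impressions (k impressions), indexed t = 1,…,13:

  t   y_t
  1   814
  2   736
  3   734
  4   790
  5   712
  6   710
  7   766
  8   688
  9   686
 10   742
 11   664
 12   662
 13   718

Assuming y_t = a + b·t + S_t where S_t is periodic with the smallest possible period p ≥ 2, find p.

First differences y_{t+1} − y_t: -78, -2, 56, -78, -2, 56, -78, -2, …
The difference pattern repeats every 3 terms and not for any smaller step, so p = 3.

3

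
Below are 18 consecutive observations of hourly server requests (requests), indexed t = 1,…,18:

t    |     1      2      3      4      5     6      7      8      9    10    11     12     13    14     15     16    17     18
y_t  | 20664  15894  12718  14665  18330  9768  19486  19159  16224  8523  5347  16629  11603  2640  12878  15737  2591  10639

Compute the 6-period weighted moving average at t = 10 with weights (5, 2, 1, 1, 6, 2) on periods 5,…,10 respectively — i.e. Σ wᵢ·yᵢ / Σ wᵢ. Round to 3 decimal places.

Weighted sum: 5·18330 + 2·9768 + 1·19486 + 1·19159 + 6·16224 + 2·8523 = 91650 + 19536 + 19486 + 19159 + 97344 + 17046 = 264221
Weight total: 5 + 2 + 1 + 1 + 6 + 2 = 17
WMA = 264221 / 17 = 15542.412

15542.412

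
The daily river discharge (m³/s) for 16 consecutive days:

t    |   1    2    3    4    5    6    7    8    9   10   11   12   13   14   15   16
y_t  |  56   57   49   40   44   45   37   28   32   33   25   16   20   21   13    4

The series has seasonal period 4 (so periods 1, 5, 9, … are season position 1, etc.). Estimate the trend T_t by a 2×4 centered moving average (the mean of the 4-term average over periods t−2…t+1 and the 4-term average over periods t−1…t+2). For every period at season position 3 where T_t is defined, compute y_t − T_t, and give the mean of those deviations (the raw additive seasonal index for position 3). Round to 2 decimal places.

Season position 3 occurs at t = 3, 7, 11 (where T_t is defined).
t=3: T_3 = 49.0000; y_3 − T_3 = 49 − 49.0000 = 0.0000
t=7: T_7 = 37.0000; y_7 − T_7 = 37 − 37.0000 = 0.0000
t=11: T_11 = 25.0000; y_11 − T_11 = 25 − 25.0000 = 0.0000
Mean deviation: (0.0000 + 0.0000 + 0.0000) / 3 = 0.00

0.00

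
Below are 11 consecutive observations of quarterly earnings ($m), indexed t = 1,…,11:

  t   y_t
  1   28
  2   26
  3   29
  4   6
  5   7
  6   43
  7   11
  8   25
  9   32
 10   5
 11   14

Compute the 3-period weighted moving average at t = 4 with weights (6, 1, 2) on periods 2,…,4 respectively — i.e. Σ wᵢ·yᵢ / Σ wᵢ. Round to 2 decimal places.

21.89

Weighted sum: 6·26 + 1·29 + 2·6 = 156 + 29 + 12 = 197
Weight total: 6 + 1 + 2 = 9
WMA = 197 / 9 = 21.89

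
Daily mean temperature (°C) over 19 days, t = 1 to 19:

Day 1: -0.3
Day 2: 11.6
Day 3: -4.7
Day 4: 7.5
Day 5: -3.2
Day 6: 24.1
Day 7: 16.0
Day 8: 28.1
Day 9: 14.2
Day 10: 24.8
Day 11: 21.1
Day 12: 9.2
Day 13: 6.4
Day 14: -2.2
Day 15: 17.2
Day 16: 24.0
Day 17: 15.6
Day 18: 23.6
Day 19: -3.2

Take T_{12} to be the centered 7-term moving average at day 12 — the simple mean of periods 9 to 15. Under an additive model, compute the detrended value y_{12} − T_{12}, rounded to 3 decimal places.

Trend T_12 = (14.2 + 24.8 + 21.1 + 9.2 + 6.4 + (-2.2) + 17.2) / 7 = 90.7/7 = 12.95714
Detrended value: 9.2 − 12.95714 = -3.757

-3.757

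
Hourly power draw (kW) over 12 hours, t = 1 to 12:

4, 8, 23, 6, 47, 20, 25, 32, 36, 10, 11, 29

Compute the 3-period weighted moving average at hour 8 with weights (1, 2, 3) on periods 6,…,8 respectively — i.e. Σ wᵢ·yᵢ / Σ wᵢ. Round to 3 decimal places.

Weighted sum: 1·20 + 2·25 + 3·32 = 20 + 50 + 96 = 166
Weight total: 1 + 2 + 3 = 6
WMA = 166 / 6 = 27.667

27.667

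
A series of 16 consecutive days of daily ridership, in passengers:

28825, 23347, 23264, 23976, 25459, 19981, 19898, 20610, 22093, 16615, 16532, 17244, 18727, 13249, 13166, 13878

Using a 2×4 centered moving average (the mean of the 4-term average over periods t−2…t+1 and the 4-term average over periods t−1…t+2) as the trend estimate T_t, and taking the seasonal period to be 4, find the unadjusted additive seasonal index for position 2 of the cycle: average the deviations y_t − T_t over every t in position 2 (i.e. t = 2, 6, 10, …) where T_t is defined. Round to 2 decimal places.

Season position 2 occurs at t = 6, 10, 14 (where T_t is defined).
t=6: T_6 = 21907.7500; y_6 − T_6 = 19981 − 21907.7500 = -1926.7500
t=10: T_10 = 18541.7500; y_10 − T_10 = 16615 − 18541.7500 = -1926.7500
t=14: T_14 = 15175.7500; y_14 − T_14 = 13249 − 15175.7500 = -1926.7500
Mean deviation: (-1926.7500 + -1926.7500 + -1926.7500) / 3 = -1926.75

-1926.75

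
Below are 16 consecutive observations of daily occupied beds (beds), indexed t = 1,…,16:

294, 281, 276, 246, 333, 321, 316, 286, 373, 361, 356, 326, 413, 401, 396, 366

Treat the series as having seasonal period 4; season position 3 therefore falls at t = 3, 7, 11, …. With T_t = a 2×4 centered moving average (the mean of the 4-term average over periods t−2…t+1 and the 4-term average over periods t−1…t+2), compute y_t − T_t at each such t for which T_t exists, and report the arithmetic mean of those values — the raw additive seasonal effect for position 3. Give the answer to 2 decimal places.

-3.04

Season position 3 occurs at t = 3, 7, 11 (where T_t is defined).
t=3: T_3 = 279.1250; y_3 − T_3 = 276 − 279.1250 = -3.1250
t=7: T_7 = 319.0000; y_7 − T_7 = 316 − 319.0000 = -3.0000
t=11: T_11 = 359.0000; y_11 − T_11 = 356 − 359.0000 = -3.0000
Mean deviation: (-3.1250 + -3.0000 + -3.0000) / 3 = -3.04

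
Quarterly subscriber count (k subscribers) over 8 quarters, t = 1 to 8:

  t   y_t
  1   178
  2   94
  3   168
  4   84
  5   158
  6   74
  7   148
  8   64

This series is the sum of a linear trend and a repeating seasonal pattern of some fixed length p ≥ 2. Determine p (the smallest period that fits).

First differences y_{t+1} − y_t: -84, 74, -84, 74, -84, 74, …
The difference pattern repeats every 2 terms and not for any smaller step, so p = 2.

2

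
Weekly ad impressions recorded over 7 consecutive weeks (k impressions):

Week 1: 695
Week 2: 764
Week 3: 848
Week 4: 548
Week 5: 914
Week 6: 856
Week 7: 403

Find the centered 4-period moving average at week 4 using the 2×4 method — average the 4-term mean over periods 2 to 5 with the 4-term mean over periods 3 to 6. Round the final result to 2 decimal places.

Sum over 2–5: 764 + 848 + 548 + 914 = 3074
Sum over 3–6: 848 + 548 + 914 + 856 = 3166
CMA at t=4 = (3074 + 3166) / (2·4) = 6240 / 8 = 780.00

780.00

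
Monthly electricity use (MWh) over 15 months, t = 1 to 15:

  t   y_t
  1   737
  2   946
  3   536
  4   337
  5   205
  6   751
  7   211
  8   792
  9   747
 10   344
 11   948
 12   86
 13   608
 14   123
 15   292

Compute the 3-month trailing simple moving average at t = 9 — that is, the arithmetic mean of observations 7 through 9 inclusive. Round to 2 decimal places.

Sum of periods 7–9: 211 + 792 + 747 = 1750
Divide by 3: 1750 / 3 = 583.33

583.33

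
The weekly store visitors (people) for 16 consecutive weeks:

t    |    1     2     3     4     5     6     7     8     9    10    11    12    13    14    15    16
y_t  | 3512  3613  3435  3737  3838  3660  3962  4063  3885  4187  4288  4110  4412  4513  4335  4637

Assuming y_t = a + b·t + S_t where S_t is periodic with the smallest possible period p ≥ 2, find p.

First differences y_{t+1} − y_t: 101, -178, 302, 101, -178, 302, 101, -178, …
The difference pattern repeats every 3 terms and not for any smaller step, so p = 3.

3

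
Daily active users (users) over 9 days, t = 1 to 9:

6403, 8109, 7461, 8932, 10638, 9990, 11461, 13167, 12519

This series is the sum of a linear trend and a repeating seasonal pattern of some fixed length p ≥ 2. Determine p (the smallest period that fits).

First differences y_{t+1} − y_t: 1706, -648, 1471, 1706, -648, 1471, 1706, -648, …
The difference pattern repeats every 3 terms and not for any smaller step, so p = 3.

3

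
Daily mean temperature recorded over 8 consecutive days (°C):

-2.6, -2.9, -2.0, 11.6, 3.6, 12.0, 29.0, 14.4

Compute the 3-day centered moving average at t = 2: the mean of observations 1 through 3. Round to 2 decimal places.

-2.50

Sum of periods 1–3: (-2.6) + (-2.9) + (-2.0) = -7.5
Divide by 3: -7.5 / 3 = -2.50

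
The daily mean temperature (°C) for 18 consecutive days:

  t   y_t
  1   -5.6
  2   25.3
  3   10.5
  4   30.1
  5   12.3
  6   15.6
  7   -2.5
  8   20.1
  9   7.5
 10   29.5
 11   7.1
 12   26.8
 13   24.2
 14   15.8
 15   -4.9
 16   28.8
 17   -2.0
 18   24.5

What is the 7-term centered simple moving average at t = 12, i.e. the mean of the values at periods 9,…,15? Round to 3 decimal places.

15.143

Sum of periods 9–15: 7.5 + 29.5 + 7.1 + 26.8 + 24.2 + 15.8 + (-4.9) = 106.0
Divide by 7: 106.0 / 7 = 15.143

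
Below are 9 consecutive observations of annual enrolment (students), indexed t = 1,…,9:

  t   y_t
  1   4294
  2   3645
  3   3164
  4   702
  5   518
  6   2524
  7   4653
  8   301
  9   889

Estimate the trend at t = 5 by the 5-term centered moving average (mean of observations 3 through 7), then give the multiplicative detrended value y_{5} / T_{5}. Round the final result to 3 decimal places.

Trend T_5 = (3164 + 702 + 518 + 2524 + 4653) / 5 = 11561/5 = 2312.20000
Ratio to trend: 518 / 2312.20000 = 0.224

0.224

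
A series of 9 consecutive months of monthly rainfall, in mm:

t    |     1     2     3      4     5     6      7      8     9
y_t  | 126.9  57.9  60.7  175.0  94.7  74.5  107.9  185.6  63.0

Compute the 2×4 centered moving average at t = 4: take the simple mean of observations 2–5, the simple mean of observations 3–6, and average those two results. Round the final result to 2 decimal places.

Sum over 2–5: 57.9 + 60.7 + 175.0 + 94.7 = 388.3
Sum over 3–6: 60.7 + 175.0 + 94.7 + 74.5 = 404.9
CMA at t=4 = (388.3 + 404.9) / (2·4) = 793.2 / 8 = 99.15

99.15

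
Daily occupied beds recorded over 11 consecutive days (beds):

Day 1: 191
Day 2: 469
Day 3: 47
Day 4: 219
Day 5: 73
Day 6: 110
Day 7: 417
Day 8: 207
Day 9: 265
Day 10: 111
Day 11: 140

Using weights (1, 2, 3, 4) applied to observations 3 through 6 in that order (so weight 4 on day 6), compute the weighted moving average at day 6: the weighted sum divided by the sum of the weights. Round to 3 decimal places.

114.400

Weighted sum: 1·47 + 2·219 + 3·73 + 4·110 = 47 + 438 + 219 + 440 = 1144
Weight total: 1 + 2 + 3 + 4 = 10
WMA = 1144 / 10 = 114.400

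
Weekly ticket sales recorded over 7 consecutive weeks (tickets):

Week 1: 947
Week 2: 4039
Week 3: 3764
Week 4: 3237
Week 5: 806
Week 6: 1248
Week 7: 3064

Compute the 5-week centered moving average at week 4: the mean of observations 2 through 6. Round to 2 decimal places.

Sum of periods 2–6: 4039 + 3764 + 3237 + 806 + 1248 = 13094
Divide by 5: 13094 / 5 = 2618.80

2618.80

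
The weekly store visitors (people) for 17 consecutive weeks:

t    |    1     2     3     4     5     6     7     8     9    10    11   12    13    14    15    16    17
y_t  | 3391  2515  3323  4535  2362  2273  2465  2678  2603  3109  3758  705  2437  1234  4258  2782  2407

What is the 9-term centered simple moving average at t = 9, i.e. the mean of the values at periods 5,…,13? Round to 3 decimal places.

2487.778

Sum of periods 5–13: 2362 + 2273 + 2465 + 2678 + 2603 + 3109 + 3758 + 705 + 2437 = 22390
Divide by 9: 22390 / 9 = 2487.778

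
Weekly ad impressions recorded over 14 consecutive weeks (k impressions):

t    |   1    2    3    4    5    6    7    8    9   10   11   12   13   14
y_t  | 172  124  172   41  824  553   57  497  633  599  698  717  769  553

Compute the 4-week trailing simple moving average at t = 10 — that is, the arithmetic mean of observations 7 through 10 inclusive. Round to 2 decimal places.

Sum of periods 7–10: 57 + 497 + 633 + 599 = 1786
Divide by 4: 1786 / 4 = 446.50

446.50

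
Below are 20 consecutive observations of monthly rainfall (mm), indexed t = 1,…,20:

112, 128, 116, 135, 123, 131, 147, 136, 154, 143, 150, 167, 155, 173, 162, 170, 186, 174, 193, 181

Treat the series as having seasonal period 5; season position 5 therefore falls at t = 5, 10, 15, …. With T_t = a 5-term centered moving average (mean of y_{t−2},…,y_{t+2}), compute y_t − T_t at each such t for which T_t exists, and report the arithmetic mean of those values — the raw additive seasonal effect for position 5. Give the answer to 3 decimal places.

-7.200

Season position 5 occurs at t = 5, 10, 15 (where T_t is defined).
t=5: T_5 = 130.40000; y_5 − T_5 = 123 − 130.40000 = -7.40000
t=10: T_10 = 150.00000; y_10 − T_10 = 143 − 150.00000 = -7.00000
t=15: T_15 = 169.20000; y_15 − T_15 = 162 − 169.20000 = -7.20000
Mean deviation: (-7.40000 + -7.00000 + -7.20000) / 3 = -7.200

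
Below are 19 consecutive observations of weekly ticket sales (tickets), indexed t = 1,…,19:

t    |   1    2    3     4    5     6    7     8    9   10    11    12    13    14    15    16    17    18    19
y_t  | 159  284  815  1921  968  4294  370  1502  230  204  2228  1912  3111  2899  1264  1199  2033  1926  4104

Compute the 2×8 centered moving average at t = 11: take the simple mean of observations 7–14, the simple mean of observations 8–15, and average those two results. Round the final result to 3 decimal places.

Sum over 7–14: 370 + 1502 + 230 + 204 + 2228 + 1912 + 3111 + 2899 = 12456
Sum over 8–15: 1502 + 230 + 204 + 2228 + 1912 + 3111 + 2899 + 1264 = 13350
CMA at t=11 = (12456 + 13350) / (2·8) = 25806 / 16 = 1612.875

1612.875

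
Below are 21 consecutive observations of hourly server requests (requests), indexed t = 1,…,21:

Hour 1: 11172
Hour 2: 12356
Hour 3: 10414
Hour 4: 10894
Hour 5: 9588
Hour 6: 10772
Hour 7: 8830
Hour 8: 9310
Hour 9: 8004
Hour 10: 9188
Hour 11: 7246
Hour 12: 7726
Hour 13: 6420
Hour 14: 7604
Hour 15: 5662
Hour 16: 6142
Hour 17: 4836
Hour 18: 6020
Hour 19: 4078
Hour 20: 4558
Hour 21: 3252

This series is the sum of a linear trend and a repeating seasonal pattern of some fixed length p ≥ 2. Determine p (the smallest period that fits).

4

First differences y_{t+1} − y_t: 1184, -1942, 480, -1306, 1184, -1942, 480, -1306, 1184, -1942, …
The difference pattern repeats every 4 terms and not for any smaller step, so p = 4.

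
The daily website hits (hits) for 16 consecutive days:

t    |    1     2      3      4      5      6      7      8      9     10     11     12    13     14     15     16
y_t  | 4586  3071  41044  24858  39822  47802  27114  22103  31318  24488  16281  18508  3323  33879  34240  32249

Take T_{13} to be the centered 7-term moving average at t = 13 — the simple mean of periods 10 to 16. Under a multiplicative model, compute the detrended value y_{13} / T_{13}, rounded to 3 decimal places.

Trend T_13 = (24488 + 16281 + 18508 + 3323 + 33879 + 34240 + 32249) / 7 = 162968/7 = 23281.14286
Ratio to trend: 3323 / 23281.14286 = 0.143

0.143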